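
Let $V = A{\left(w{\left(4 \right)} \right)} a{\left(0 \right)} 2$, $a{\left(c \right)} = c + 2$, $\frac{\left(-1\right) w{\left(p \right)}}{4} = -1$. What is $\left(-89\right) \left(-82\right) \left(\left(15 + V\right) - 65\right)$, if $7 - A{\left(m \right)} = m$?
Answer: $-277324$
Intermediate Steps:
$w{\left(p \right)} = 4$ ($w{\left(p \right)} = \left(-4\right) \left(-1\right) = 4$)
$a{\left(c \right)} = 2 + c$
$A{\left(m \right)} = 7 - m$
$V = 12$ ($V = \left(7 - 4\right) \left(2 + 0\right) 2 = \left(7 - 4\right) 2 \cdot 2 = 3 \cdot 2 \cdot 2 = 6 \cdot 2 = 12$)
$\left(-89\right) \left(-82\right) \left(\left(15 + V\right) - 65\right) = \left(-89\right) \left(-82\right) \left(\left(15 + 12\right) - 65\right) = 7298 \left(27 - 65\right) = 7298 \left(-38\right) = -277324$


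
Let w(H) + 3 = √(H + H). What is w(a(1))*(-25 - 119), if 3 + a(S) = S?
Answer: 432 - 288*I ≈ 432.0 - 288.0*I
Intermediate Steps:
a(S) = -3 + S
w(H) = -3 + √2*√H (w(H) = -3 + √(H + H) = -3 + √(2*H) = -3 + √2*√H)
w(a(1))*(-25 - 119) = (-3 + √2*√(-3 + 1))*(-25 - 119) = (-3 + √2*√(-2))*(-144) = (-3 + √2*(I*√2))*(-144) = (-3 + 2*I)*(-144) = 432 - 288*I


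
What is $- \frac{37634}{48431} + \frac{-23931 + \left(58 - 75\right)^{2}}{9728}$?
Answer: $- \frac{39766033}{12398336} \approx -3.2074$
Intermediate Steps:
$- \frac{37634}{48431} + \frac{-23931 + \left(58 - 75\right)^{2}}{9728} = \left(-37634\right) \frac{1}{48431} + \left(-23931 + \left(-17\right)^{2}\right) \frac{1}{9728} = - \frac{37634}{48431} + \left(-23931 + 289\right) \frac{1}{9728} = - \frac{37634}{48431} - \frac{11821}{4864} = - \frac{39766033}{12398336}$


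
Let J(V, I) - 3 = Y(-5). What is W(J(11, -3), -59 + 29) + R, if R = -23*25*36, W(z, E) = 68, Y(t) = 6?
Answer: -20632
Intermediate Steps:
J(V, I) = 9 (J(V, I) = 3 + 6 = 9)
R = -20700 (R = -575*36 = -20700)
W(J(11, -3), -59 + 29) + R = 68 - 20700 = -20632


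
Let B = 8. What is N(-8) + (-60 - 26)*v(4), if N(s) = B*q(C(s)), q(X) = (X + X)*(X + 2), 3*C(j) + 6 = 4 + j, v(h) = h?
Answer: -2456/9 ≈ -272.89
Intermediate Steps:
C(j) = -⅔ + j/3 (C(j) = -2 + (4 + j)/3 = -2 + (4/3 + j/3) = -⅔ + j/3)
q(X) = 2*X*(2 + X) (q(X) = (2*X)*(2 + X) = 2*X*(2 + X))
N(s) = 16*(-⅔ + s/3)*(4/3 + s/3) (N(s) = 8*(2*(-⅔ + s/3)*(2 + (-⅔ + s/3))) = 8*(2*(-⅔ + s/3)*(4/3 + s/3)) = 16*(-⅔ + s/3)*(4/3 + s/3))
N(-8) + (-60 - 26)*v(4) = 16*(-2 - 8)*(4 - 8)/9 + (-60 - 26)*4 = (16/9)*(-10)*(-4) - 86*4 = 640/9 - 344 = -2456/9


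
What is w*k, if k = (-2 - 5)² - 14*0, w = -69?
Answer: -3381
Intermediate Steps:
k = 49 (k = (-7)² - 7*0 = 49 + 0 = 49)
w*k = -69*49 = -3381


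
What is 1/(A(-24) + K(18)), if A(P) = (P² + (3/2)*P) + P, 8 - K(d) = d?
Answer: 1/506 ≈ 0.0019763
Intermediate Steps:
K(d) = 8 - d
A(P) = P² + 5*P/2 (A(P) = (P² + (3*(½))*P) + P = (P² + 3*P/2) + P = P² + 5*P/2)
1/(A(-24) + K(18)) = 1/((½)*(-24)*(5 + 2*(-24)) + (8 - 1*18)) = 1/((½)*(-24)*(5 - 48) + (8 - 18)) = 1/((½)*(-24)*(-43) - 10) = 1/(516 - 10) = 1/506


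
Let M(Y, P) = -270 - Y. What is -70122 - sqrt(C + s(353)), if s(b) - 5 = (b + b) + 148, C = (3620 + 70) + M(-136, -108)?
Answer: -70122 - sqrt(4415) ≈ -70189.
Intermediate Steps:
C = 3556 (C = (3620 + 70) + (-270 - 1*(-136)) = 3690 + (-270 + 136) = 3690 - 134 = 3556)
s(b) = 153 + 2*b (s(b) = 5 + ((b + b) + 148) = 5 + (2*b + 148) = 5 + (148 + 2*b) = 153 + 2*b)
-70122 - sqrt(C + s(353)) = -70122 - sqrt(3556 + (153 + 2*353)) = -70122 - sqrt(3556 + (153 + 706)) = -70122 - sqrt(3556 + 859) = -70122 - sqrt(4415)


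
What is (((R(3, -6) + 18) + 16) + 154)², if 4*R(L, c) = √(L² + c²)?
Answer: 565549/16 + 282*√5 ≈ 35977.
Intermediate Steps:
R(L, c) = √(L² + c²)/4
(((R(3, -6) + 18) + 16) + 154)² = (((√(3² + (-6)²)/4 + 18) + 16) + 154)² = (((√(9 + 36)/4 + 18) + 16) + 154)² = (((√45/4 + 18) + 16) + 154)² = ((((3*√5)/4 + 18) + 16) + 154)² = (((3*√5/4 + 18) + 16) + 154)² = (((18 + 3*√5/4) + 16) + 154)² = ((34 + 3*√5/4) + 154)² = (188 + 3*√5/4)²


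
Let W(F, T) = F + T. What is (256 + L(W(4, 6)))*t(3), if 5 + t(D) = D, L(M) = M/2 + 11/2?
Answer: -533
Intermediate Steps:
L(M) = 11/2 + M/2 (L(M) = M*(½) + 11*(½) = M/2 + 11/2 = 11/2 + M/2)
t(D) = -5 + D
(256 + L(W(4, 6)))*t(3) = (256 + (11/2 + (4 + 6)/2))*(-5 + 3) = (256 + (11/2 + (½)*10))*(-2) = (256 + (11/2 + 5))*(-2) = (256 + 21/2)*(-2) = (533/2)*(-2) = -533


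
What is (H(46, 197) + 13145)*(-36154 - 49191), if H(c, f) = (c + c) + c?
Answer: -1133637635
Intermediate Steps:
H(c, f) = 3*c (H(c, f) = 2*c + c = 3*c)
(H(46, 197) + 13145)*(-36154 - 49191) = (3*46 + 13145)*(-36154 - 49191) = (138 + 13145)*(-85345) = 13283*(-85345) = -1133637635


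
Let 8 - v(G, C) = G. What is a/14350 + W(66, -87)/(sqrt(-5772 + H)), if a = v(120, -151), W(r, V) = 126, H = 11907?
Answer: -8/1025 + 42*sqrt(6135)/2045 ≈ 1.6009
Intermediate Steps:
v(G, C) = 8 - G
a = -112 (a = 8 - 1*120 = 8 - 120 = -112)
a/14350 + W(66, -87)/(sqrt(-5772 + H)) = -112/14350 + 126/(sqrt(-5772 + 11907)) = -112*1/14350 + 126/(sqrt(6135)) = -8/1025 + 126*(sqrt(6135)/6135) = -8/1025 + 42*sqrt(6135)/2045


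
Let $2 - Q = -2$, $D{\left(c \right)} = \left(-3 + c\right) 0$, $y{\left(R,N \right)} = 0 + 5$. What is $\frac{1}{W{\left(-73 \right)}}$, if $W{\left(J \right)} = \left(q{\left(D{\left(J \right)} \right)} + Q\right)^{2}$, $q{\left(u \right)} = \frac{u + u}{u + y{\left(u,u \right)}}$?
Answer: $\frac{1}{16} \approx 0.0625$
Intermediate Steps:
$y{\left(R,N \right)} = 5$
$D{\left(c \right)} = 0$
$Q = 4$ ($Q = 2 - -2 = 2 + 2 = 4$)
$q{\left(u \right)} = \frac{2 u}{5 + u}$ ($q{\left(u \right)} = \frac{u + u}{u + 5} = \frac{2 u}{5 + u}$)
$W{\left(J \right)} = 16$ ($W{\left(J \right)} = \left(2 \cdot 0 \frac{1}{5 + 0} + 4\right)^{2} = \left(2 \cdot 0 \cdot \frac{1}{5} + 4\right)^{2} = \left(0 + 4\right)^{2} = 4^{2} = 16$)
$\frac{1}{W{\left(-73 \right)}} = \frac{1}{16}$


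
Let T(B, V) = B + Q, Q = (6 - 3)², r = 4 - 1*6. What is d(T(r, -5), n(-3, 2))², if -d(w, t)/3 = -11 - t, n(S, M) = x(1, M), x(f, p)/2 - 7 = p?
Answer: 7569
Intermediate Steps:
x(f, p) = 14 + 2*p
r = -2 (r = 4 - 6 = -2)
n(S, M) = 14 + 2*M
Q = 9 (Q = 3² = 9)
T(B, V) = 9 + B (T(B, V) = B + 9 = 9 + B)
d(w, t) = 33 + 3*t (d(w, t) = -3*(-11 - t) = 33 + 3*t)
d(T(r, -5), n(-3, 2))² = (33 + 3*(14 + 2*2))² = (33 + 3*(14 + 4))² = (33 + 3*18)² = (33 + 54)² = 87² = 7569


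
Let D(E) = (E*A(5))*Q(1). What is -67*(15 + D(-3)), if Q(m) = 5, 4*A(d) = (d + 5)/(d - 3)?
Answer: 1005/4 ≈ 251.25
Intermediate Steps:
A(d) = (5 + d)/(4*(-3 + d)) (A(d) = ((d + 5)/(d - 3))/4 = ((5 + d)/(-3 + d))/4 = (5 + d)/(4*(-3 + d)))
D(E) = 25*E/4 (D(E) = (E*((5 + 5)/(4*(-3 + 5))))*5 = (E*((¼)*10/2))*5 = (E*((¼)*(½)*10))*5 = (E*(5/4))*5 = (5*E/4)*5 = 25*E/4)
-67*(15 + D(-3)) = -67*(15 + (25/4)*(-3)) = -67*(15 - 75/4) = -67*(-15/4) = 1005/4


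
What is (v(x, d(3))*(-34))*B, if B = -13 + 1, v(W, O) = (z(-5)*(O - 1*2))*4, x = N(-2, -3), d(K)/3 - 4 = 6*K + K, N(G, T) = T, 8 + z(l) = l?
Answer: -1548768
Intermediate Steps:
z(l) = -8 + l
d(K) = 12 + 21*K (d(K) = 12 + 3*(6*K + K) = 12 + 3*(7*K) = 12 + 21*K)
x = -3
v(W, O) = 104 - 52*O (v(W, O) = ((-8 - 5)*(O - 1*2))*4 = -13*(O - 2)*4 = -13*(-2 + O)*4 = (26 - 13*O)*4 = 104 - 52*O)
B = -12
(v(x, d(3))*(-34))*B = ((104 - 52*(12 + 21*3))*(-34))*(-12) = ((104 - 52*(12 + 63))*(-34))*(-12) = ((104 - 52*75)*(-34))*(-12) = ((104 - 3900)*(-34))*(-12) = -3796*(-34)*(-12) = 129064*(-12) = -1548768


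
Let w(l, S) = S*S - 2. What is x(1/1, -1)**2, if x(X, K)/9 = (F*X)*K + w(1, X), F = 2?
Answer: 729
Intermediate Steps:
w(l, S) = -2 + S**2 (w(l, S) = S**2 - 2 = -2 + S**2)
x(X, K) = -18 + 9*X**2 + 18*K*X (x(X, K) = 9*((2*X)*K + (-2 + X**2)) = 9*(2*K*X + (-2 + X**2)) = 9*(-2 + X**2 + 2*K*X) = -18 + 9*X**2 + 18*K*X)
x(1/1, -1)**2 = (-18 + 9*(1/1)**2 + 18*(-1)/1)**2 = (-18 + 9*1**2 + 18*(-1)*1)**2 = (-18 + 9*1 - 18)**2 = (-18 + 9 - 18)**2 = (-27)**2 = 729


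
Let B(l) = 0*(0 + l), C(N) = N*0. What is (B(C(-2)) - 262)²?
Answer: 68644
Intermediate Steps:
C(N) = 0
B(l) = 0 (B(l) = 0*l = 0)
(B(C(-2)) - 262)² = (0 - 262)² = (-262)² = 68644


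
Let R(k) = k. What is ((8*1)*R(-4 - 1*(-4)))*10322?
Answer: 0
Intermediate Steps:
((8*1)*R(-4 - 1*(-4)))*10322 = ((8*1)*(-4 - 1*(-4)))*10322 = (8*(-4 + 4))*10322 = (8*0)*10322 = 0*10322 = 0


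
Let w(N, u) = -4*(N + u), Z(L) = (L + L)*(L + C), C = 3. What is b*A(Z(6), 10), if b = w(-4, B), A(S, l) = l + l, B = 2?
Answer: 160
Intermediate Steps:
Z(L) = 2*L*(3 + L) (Z(L) = (L + L)*(L + 3) = (2*L)*(3 + L) = 2*L*(3 + L))
w(N, u) = -4*N - 4*u
A(S, l) = 2*l
b = 8 (b = -4*(-4) - 4*2 = 16 - 8 = 8)
b*A(Z(6), 10) = 8*(2*10) = 8*20 = 160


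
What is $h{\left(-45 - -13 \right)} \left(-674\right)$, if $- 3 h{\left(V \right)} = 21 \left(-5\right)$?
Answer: $-23590$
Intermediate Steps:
$h{\left(V \right)} = 35$ ($h{\left(V \right)} = - \frac{21 \left(-5\right)}{3} = \left(- \frac{1}{3}\right) \left(-105\right) = 35$)
$h{\left(-45 - -13 \right)} \left(-674\right) = 35 \left(-674\right) = -23590$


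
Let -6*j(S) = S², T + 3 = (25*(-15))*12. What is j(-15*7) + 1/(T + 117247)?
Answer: -207167099/112744 ≈ -1837.5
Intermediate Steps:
T = -4503 (T = -3 + (25*(-15))*12 = -3 - 375*12 = -3 - 4500 = -4503)
j(S) = -S²/6
j(-15*7) + 1/(T + 117247) = -(-15*7)²/6 + 1/(-4503 + 117247) = -⅙*(-105)² + 1/112744 = -⅙*11025 + 1/112744 = -3675/2 + 1/112744 = -207167099/112744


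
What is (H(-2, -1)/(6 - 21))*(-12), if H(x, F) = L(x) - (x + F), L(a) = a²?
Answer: 28/5 ≈ 5.6000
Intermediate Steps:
H(x, F) = x² - F - x (H(x, F) = x² - (x + F) = x² - (F + x) = x² + (-F - x) = x² - F - x)
(H(-2, -1)/(6 - 21))*(-12) = (((-2)² - 1*(-1) - 1*(-2))/(6 - 21))*(-12) = ((4 + 1 + 2)/(-15))*(-12) = (7*(-1/15))*(-12) = -7/15*(-12) = 28/5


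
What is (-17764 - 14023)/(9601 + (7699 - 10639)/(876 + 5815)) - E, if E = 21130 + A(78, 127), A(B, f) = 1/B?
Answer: -105888801486217/5010513378 ≈ -21133.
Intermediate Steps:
E = 1648141/78 (E = 21130 + 1/78 = 1648141/78 ≈ 21130.)
(-17764 - 14023)/(9601 + (7699 - 10639)/(876 + 5815)) - E = (-17764 - 14023)/(9601 + (7699 - 10639)/(876 + 5815)) - 1*1648141/78 = -31787/(9601 - 2940/6691) - 1648141/78 = -31787/64237351/6691 - 1648141/78 = -31787*6691/64237351 - 1648141/78 = -212686817/64237351 - 1648141/78 = -105888801486217/5010513378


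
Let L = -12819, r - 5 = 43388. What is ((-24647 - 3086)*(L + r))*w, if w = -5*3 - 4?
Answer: 16110266098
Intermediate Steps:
r = 43393 (r = 5 + 43388 = 43393)
w = -19 (w = -15 - 4 = -19)
((-24647 - 3086)*(L + r))*w = ((-24647 - 3086)*(-12819 + 43393))*(-19) = -27733*30574*(-19) = -847908742*(-19) = 16110266098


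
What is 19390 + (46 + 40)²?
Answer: 26786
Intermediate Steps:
19390 + (46 + 40)² = 19390 + 86² = 19390 + 7396 = 26786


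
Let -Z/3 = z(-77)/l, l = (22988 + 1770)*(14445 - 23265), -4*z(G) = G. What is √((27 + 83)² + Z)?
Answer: √1308323277372755490/10398360 ≈ 110.00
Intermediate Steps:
z(G) = -G/4
l = -218365560 (l = 24758*(-8820) = -218365560)
Z = 11/41593440 (Z = -3*(-¼*(-77))/(-218365560) = -231*(-1)/(4*218365560) = -3*(-11/124780320) = 11/41593440 ≈ 2.6446e-7)
√((27 + 83)² + Z) = √((27 + 83)² + 11/41593440) = √(110² + 11/41593440) = √(12100 + 11/41593440) = √(503280624011/41593440) = √1308323277372755490/10398360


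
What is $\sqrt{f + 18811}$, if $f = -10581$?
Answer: $\sqrt{8230} \approx 90.719$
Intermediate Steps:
$\sqrt{f + 18811} = \sqrt{-10581 + 18811} = \sqrt{8230}$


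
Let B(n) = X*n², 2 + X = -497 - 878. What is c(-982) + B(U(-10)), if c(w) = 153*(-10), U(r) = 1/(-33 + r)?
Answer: -2830347/1849 ≈ -1530.7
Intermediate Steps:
X = -1377 (X = -2 + (-497 - 878) = -2 - 1375 = -1377)
c(w) = -1530
B(n) = -1377*n²
c(-982) + B(U(-10)) = -1530 - 1377/(-33 - 10)² = -1530 - 1377*(1/(-43))² = -1530 - 1377*(-1/43)² = -1530 - 1377*1/1849 = -1530 - 1377/1849 = -2830347/1849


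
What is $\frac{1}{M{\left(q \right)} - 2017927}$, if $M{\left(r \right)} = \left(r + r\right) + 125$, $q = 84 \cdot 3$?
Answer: $- \frac{1}{2017298} \approx -4.9571 \cdot 10^{-7}$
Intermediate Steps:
$q = 252$
$M{\left(r \right)} = 125 + 2 r$ ($M{\left(r \right)} = 2 r + 125 = 125 + 2 r$)
$\frac{1}{M{\left(q \right)} - 2017927} = \frac{1}{\left(125 + 2 \cdot 252\right) - 2017927} = \frac{1}{\left(125 + 504\right) - 2017927} = \frac{1}{629 - 2017927} = \frac{1}{-2017298} = - \frac{1}{2017298}$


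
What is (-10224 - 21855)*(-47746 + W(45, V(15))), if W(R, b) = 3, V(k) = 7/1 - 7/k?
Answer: 1531547697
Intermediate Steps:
V(k) = 7 - 7/k (V(k) = 7*1 - 7/k = 7 - 7/k)
(-10224 - 21855)*(-47746 + W(45, V(15))) = (-10224 - 21855)*(-47746 + 3) = -32079*(-47743) = 1531547697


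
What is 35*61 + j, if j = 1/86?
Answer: 183611/86 ≈ 2135.0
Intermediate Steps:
j = 1/86 ≈ 0.011628
35*61 + j = 35*61 + 1/86 = 2135 + 1/86 = 183611/86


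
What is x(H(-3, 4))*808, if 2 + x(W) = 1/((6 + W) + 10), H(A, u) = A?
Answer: -20200/13 ≈ -1553.8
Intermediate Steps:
x(W) = -2 + 1/(16 + W) (x(W) = -2 + 1/((6 + W) + 10) = -2 + 1/(16 + W))
x(H(-3, 4))*808 = ((-31 - 2*(-3))/(16 - 3))*808 = ((-31 + 6)/13)*808 = ((1/13)*(-25))*808 = -25/13*808 = -20200/13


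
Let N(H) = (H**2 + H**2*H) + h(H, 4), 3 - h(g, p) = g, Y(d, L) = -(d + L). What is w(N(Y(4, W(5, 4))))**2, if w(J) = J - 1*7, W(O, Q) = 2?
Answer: 31684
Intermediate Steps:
Y(d, L) = -L - d (Y(d, L) = -(L + d) = -L - d)
h(g, p) = 3 - g
N(H) = 3 + H**2 + H**3 - H (N(H) = (H**2 + H**2*H) + (3 - H) = (H**2 + H**3) + (3 - H) = 3 + H**2 + H**3 - H)
w(J) = -7 + J (w(J) = J - 7 = -7 + J)
w(N(Y(4, W(5, 4))))**2 = (-7 + (3 + (-1*2 - 1*4)**2 + (-1*2 - 1*4)**3 - (-1*2 - 1*4)))**2 = (-7 + (3 + (-2 - 4)**2 + (-2 - 4)**3 - (-2 - 4)))**2 = (-7 + (3 + (-6)**2 + (-6)**3 - 1*(-6)))**2 = (-7 + (3 + 36 - 216 + 6))**2 = (-7 - 171)**2 = (-178)**2 = 31684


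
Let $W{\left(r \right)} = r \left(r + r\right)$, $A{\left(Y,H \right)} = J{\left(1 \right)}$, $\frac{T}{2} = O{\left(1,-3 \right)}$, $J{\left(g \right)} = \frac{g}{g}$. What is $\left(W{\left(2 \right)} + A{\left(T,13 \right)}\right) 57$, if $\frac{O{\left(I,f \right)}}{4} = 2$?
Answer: $513$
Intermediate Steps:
$O{\left(I,f \right)} = 8$ ($O{\left(I,f \right)} = 4 \cdot 2 = 8$)
$J{\left(g \right)} = 1$
$T = 16$ ($T = 2 \cdot 8 = 16$)
$A{\left(Y,H \right)} = 1$
$W{\left(r \right)} = 2 r^{2}$ ($W{\left(r \right)} = r 2 r = 2 r^{2}$)
$\left(W{\left(2 \right)} + A{\left(T,13 \right)}\right) 57 = \left(2 \cdot 2^{2} + 1\right) 57 = \left(2 \cdot 4 + 1\right) 57 = \left(8 + 1\right) 57 = 9 \cdot 57 = 513$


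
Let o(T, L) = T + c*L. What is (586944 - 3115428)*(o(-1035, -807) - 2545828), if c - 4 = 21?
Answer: 6490714510392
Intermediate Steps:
c = 25 (c = 4 + 21 = 25)
o(T, L) = T + 25*L
(586944 - 3115428)*(o(-1035, -807) - 2545828) = (586944 - 3115428)*((-1035 + 25*(-807)) - 2545828) = -2528484*((-1035 - 20175) - 2545828) = -2528484*(-21210 - 2545828) = -2528484*(-2567038) = 6490714510392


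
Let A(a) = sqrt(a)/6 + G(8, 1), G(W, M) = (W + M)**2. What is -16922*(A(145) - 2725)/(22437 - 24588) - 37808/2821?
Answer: -126297852536/6067971 + 8461*sqrt(145)/6453 ≈ -20798.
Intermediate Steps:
G(W, M) = (M + W)**2
A(a) = 81 + sqrt(a)/6 (A(a) = sqrt(a)/6 + (1 + 8)**2 = sqrt(a)/6 + 9**2 = sqrt(a)/6 + 81 = 81 + sqrt(a)/6)
-16922*(A(145) - 2725)/(22437 - 24588) - 37808/2821 = -16922*((81 + sqrt(145)/6) - 2725)/(22437 - 24588) - 37808/2821 = -(44741768/2151 - 8461*sqrt(145)/6453) - 37808*1/2821 = -16922*(2644/2151 - sqrt(145)/12906) - 37808/2821 = (-44741768/2151 + 8461*sqrt(145)/6453) - 37808/2821 = -126297852536/6067971 + 8461*sqrt(145)/6453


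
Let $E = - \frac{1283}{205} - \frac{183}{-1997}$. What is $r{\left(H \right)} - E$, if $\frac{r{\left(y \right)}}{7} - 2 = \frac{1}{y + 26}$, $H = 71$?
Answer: $\frac{803700217}{39710345} \approx 20.239$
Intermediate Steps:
$r{\left(y \right)} = 14 + \frac{7}{26 + y}$ ($r{\left(y \right)} = 14 + \frac{7}{y + 26} = 14 + \frac{7}{26 + y}$)
$E = - \frac{2524636}{409385}$ ($E = \left(-1283\right) \frac{1}{205} - - \frac{183}{1997} = - \frac{1283}{205} + \frac{183}{1997} = - \frac{2524636}{409385} \approx -6.1669$)
$r{\left(H \right)} - E = \frac{7 \left(53 + 2 \cdot 71\right)}{26 + 71} - - \frac{2524636}{409385} = \frac{7 \left(53 + 142\right)}{97} + \frac{2524636}{409385} = 7 \cdot \frac{1}{97} \cdot 195 + \frac{2524636}{409385} = \frac{1365}{97} + \frac{2524636}{409385} = \frac{803700217}{39710345}$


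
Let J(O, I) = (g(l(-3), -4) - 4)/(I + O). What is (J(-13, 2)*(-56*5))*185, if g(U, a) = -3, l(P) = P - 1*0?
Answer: -362600/11 ≈ -32964.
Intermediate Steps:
l(P) = P (l(P) = P + 0 = P)
J(O, I) = -7/(I + O) (J(O, I) = (-3 - 4)/(I + O) = -7/(I + O))
(J(-13, 2)*(-56*5))*185 = ((-7/(2 - 13))*(-56*5))*185 = (-7/(-11)*(-280))*185 = (-7*(-1/11)*(-280))*185 = ((7/11)*(-280))*185 = -1960/11*185 = -362600/11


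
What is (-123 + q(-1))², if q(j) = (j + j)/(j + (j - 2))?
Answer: 60025/4 ≈ 15006.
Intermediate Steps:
q(j) = 2*j/(-2 + 2*j) (q(j) = (2*j)/(j + (-2 + j)) = (2*j)/(-2 + 2*j) = 2*j/(-2 + 2*j))
(-123 + q(-1))² = (-123 - 1/(-1 - 1))² = (-123 - 1/(-2))² = (-123 - 1*(-½))² = (-123 + ½)² = (-245/2)² = 60025/4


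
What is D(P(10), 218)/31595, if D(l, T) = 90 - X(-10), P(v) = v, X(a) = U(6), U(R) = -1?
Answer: 91/31595 ≈ 0.0028802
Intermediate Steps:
X(a) = -1
D(l, T) = 91 (D(l, T) = 90 - 1*(-1) = 90 + 1 = 91)
D(P(10), 218)/31595 = 91/31595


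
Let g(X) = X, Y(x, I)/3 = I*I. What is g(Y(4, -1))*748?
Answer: 2244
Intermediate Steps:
Y(x, I) = 3*I² (Y(x, I) = 3*(I*I) = 3*I²)
g(Y(4, -1))*748 = (3*(-1)²)*748 = (3*1)*748 = 3*748 = 2244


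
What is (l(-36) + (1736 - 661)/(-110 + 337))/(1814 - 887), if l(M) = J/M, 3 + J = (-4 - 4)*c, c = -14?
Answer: 13957/7575444 ≈ 0.0018424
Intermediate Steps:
J = 109 (J = -3 + (-4 - 4)*(-14) = -3 - 8*(-14) = -3 + 112 = 109)
l(M) = 109/M
(l(-36) + (1736 - 661)/(-110 + 337))/(1814 - 887) = (109/(-36) + (1736 - 661)/(-110 + 337))/(1814 - 887) = (109*(-1/36) + 1075/227)/927 = (-109/36 + 1075*(1/227))*(1/927) = (-109/36 + 1075/227)*(1/927) = (13957/8172)*(1/927) = 13957/7575444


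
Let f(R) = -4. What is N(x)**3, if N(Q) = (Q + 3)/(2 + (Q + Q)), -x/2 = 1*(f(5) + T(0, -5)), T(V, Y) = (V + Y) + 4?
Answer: 2197/10648 ≈ 0.20633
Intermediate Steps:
T(V, Y) = 4 + V + Y
x = 10 (x = -2*(-4 + (4 + 0 - 5)) = -2*(-4 - 1) = -2*(-5) = 10)
N(Q) = (3 + Q)/(2 + 2*Q)
N(x)**3 = ((3 + 10)/(2*(1 + 10)))**3 = ((1/2)*13/11)**3 = ((1/2)*(1/11)*13)**3 = (13/22)**3 = 2197/10648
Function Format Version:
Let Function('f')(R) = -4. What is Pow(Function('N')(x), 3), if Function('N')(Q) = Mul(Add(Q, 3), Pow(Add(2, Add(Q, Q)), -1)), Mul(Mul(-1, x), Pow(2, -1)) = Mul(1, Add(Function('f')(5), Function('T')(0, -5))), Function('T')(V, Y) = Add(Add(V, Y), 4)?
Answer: Rational(2197, 10648) ≈ 0.20633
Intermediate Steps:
Function('T')(V, Y) = Add(4, V, Y)
x = 10 (x = Mul(-2, Mul(1, Add(-4, Add(4, 0, -5)))) = Mul(-2, Mul(1, Add(-4, -1))) = Mul(-2, Mul(1, -5)) = Mul(-2, -5) = 10)
Function('N')(Q) = Mul(Pow(Add(2, Mul(2, Q)), -1), Add(3, Q)) (Function('N')(Q) = Mul(Add(3, Q), Pow(Add(2, Mul(2, Q)), -1)) = Mul(Pow(Add(2, Mul(2, Q)), -1), Add(3, Q)))
Pow(Function('N')(x), 3) = Pow(Mul(Rational(1, 2), Pow(Add(1, 10), -1), Add(3, 10)), 3) = Pow(Mul(Rational(1, 2), Pow(11, -1), 13), 3) = Pow(Mul(Rational(1, 2), Rational(1, 11), 13), 3) = Pow(Rational(13, 22), 3) = Rational(2197, 10648)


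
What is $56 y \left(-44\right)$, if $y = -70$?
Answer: $172480$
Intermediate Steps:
$56 y \left(-44\right) = 56 \left(-70\right) \left(-44\right) = \left(-3920\right) \left(-44\right) = 172480$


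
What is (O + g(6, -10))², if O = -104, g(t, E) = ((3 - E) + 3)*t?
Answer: 64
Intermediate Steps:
g(t, E) = t*(6 - E) (g(t, E) = (6 - E)*t = t*(6 - E))
(O + g(6, -10))² = (-104 + 6*(6 - 1*(-10)))² = (-104 + 6*(6 + 10))² = (-104 + 6*16)² = (-104 + 96)² = (-8)² = 64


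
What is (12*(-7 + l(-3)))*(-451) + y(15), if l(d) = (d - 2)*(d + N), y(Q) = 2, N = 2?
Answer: 10826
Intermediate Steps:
l(d) = (-2 + d)*(2 + d) (l(d) = (d - 2)*(d + 2) = (-2 + d)*(2 + d))
(12*(-7 + l(-3)))*(-451) + y(15) = (12*(-7 + (-4 + (-3)²)))*(-451) + 2 = (12*(-7 + (-4 + 9)))*(-451) + 2 = (12*(-7 + 5))*(-451) + 2 = (12*(-2))*(-451) + 2 = -24*(-451) + 2 = 10824 + 2 = 10826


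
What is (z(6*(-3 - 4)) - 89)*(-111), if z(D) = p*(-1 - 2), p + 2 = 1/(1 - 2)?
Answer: 8880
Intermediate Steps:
p = -3 (p = -2 + 1/(1 - 2) = -2 + 1/(-1) = -2 - 1 = -3)
z(D) = 9 (z(D) = -3*(-1 - 2) = -3*(-3) = 9)
(z(6*(-3 - 4)) - 89)*(-111) = (9 - 89)*(-111) = -80*(-111) = 8880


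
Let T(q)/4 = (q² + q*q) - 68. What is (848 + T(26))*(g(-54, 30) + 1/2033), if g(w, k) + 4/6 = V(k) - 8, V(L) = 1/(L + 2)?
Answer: -315143807/6099 ≈ -51671.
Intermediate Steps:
V(L) = 1/(2 + L)
T(q) = -272 + 8*q² (T(q) = 4*((q² + q*q) - 68) = 4*((q² + q²) - 68) = 4*(2*q² - 68) = 4*(-68 + 2*q²) = -272 + 8*q²)
g(w, k) = -26/3 + 1/(2 + k) (g(w, k) = -⅔ + (1/(2 + k) - 8) = -⅔ + (-8 + 1/(2 + k)) = -26/3 + 1/(2 + k))
(848 + T(26))*(g(-54, 30) + 1/2033) = (848 + (-272 + 8*26²))*((-49 - 26*30)/(3*(2 + 30)) + 1/2033) = (848 + (-272 + 8*676))*((⅓)*(-49 - 780)/32 + 1/2033) = (848 + (-272 + 5408))*((⅓)*(1/32)*(-829) + 1/2033) = (848 + 5136)*(-829/96 + 1/2033) = 5984*(-1685261/195168) = -315143807/6099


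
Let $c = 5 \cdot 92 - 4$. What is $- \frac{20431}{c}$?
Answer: $- \frac{20431}{456} \approx -44.805$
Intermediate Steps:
$c = 456$ ($c = 460 - 4 = 456$)
$- \frac{20431}{c} = - \frac{20431}{456}$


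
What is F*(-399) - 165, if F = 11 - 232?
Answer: 88014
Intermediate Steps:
F = -221
F*(-399) - 165 = -221*(-399) - 165 = 88179 - 165 = 88014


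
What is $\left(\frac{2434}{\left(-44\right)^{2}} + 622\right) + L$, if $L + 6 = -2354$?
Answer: $- \frac{1681167}{968} \approx -1736.7$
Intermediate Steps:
$L = -2360$ ($L = -6 - 2354 = -2360$)
$\left(\frac{2434}{\left(-44\right)^{2}} + 622\right) + L = \left(\frac{2434}{\left(-44\right)^{2}} + 622\right) - 2360 = \left(\frac{2434}{1936} + 622\right) - 2360 = \left(2434 \cdot \frac{1}{1936} + 622\right) - 2360 = \left(\frac{1217}{968} + 622\right) - 2360 = \frac{603313}{968} - 2360 = - \frac{1681167}{968}$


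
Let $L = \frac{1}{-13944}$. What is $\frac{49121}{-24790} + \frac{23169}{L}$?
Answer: $- \frac{8008869056561}{24790} \approx -3.2307 \cdot 10^{8}$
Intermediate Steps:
$L = - \frac{1}{13944} \approx -7.1715 \cdot 10^{-5}$
$\frac{49121}{-24790} + \frac{23169}{L} = \frac{49121}{-24790} + \frac{23169}{- \frac{1}{13944}} = 49121 \left(- \frac{1}{24790}\right) + 23169 \left(-13944\right) = - \frac{49121}{24790} - 323068536 = - \frac{8008869056561}{24790}$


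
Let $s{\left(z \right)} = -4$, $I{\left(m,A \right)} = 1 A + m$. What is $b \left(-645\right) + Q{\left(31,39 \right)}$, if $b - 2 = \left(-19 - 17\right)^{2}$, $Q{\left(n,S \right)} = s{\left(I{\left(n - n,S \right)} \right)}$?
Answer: $-837214$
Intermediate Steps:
$I{\left(m,A \right)} = A + m$
$Q{\left(n,S \right)} = -4$
$b = 1298$ ($b = 2 + \left(-19 - 17\right)^{2} = 2 + \left(-36\right)^{2} = 2 + 1296 = 1298$)
$b \left(-645\right) + Q{\left(31,39 \right)} = 1298 \left(-645\right) - 4 = -837210 - 4 = -837214$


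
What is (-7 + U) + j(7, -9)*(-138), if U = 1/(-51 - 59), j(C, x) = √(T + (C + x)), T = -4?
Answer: -771/110 - 138*I*√6 ≈ -7.0091 - 338.03*I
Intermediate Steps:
j(C, x) = √(-4 + C + x) (j(C, x) = √(-4 + (C + x)) = √(-4 + C + x))
U = -1/110 (U = 1/(-110) = -1/110 ≈ -0.0090909)
(-7 + U) + j(7, -9)*(-138) = (-7 - 1/110) + √(-4 + 7 - 9)*(-138) = -771/110 + √(-6)*(-138) = -771/110 + (I*√6)*(-138) = -771/110 - 138*I*√6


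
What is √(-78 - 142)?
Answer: 2*I*√55 ≈ 14.832*I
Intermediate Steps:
√(-78 - 142) = √(-220) = 2*I*√55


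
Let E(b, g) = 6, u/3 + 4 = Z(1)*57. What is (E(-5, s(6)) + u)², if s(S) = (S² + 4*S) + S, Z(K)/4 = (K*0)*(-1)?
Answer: 36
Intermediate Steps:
Z(K) = 0 (Z(K) = 4*((K*0)*(-1)) = 4*(0*(-1)) = 4*0 = 0)
s(S) = S² + 5*S
u = -12 (u = -12 + 3*(0*57) = -12 + 3*0 = -12 + 0 = -12)
(E(-5, s(6)) + u)² = (6 - 12)² = (-6)² = 36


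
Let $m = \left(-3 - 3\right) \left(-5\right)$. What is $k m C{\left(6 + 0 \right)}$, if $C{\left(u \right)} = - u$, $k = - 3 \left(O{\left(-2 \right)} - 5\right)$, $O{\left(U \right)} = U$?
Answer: $-3780$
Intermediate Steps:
$k = 21$ ($k = - 3 \left(-2 - 5\right) = \left(-3\right) \left(-7\right) = 21$)
$m = 30$ ($m = \left(-6\right) \left(-5\right) = 30$)
$k m C{\left(6 + 0 \right)} = 21 \cdot 30 \left(- (6 + 0)\right) = 630 \left(\left(-1\right) 6\right) = 630 \left(-6\right) = -3780$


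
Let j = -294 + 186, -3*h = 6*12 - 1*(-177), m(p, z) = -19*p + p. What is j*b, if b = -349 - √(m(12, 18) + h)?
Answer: 37692 + 108*I*√299 ≈ 37692.0 + 1867.5*I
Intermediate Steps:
m(p, z) = -18*p
h = -83 (h = -(6*12 - 1*(-177))/3 = -(72 + 177)/3 = -⅓*249 = -83)
j = -108
b = -349 - I*√299 (b = -349 - √(-18*12 - 83) = -349 - √(-216 - 83) = -349 - √(-299) = -349 - I*√299 ≈ -349.0 - 17.292*I)
j*b = -108*(-349 - I*√299) = 37692 + 108*I*√299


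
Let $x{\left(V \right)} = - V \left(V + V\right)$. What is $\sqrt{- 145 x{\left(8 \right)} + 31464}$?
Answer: $26 \sqrt{74} \approx 223.66$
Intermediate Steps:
$x{\left(V \right)} = - 2 V^{2}$ ($x{\left(V \right)} = - V 2 V = - 2 V^{2}$)
$\sqrt{- 145 x{\left(8 \right)} + 31464} = \sqrt{- 145 \left(- 2 \cdot 8^{2}\right) + 31464} = \sqrt{- 145 \left(\left(-2\right) 64\right) + 31464} = \sqrt{\left(-145\right) \left(-128\right) + 31464} = \sqrt{18560 + 31464} = \sqrt{50024} = 26 \sqrt{74}$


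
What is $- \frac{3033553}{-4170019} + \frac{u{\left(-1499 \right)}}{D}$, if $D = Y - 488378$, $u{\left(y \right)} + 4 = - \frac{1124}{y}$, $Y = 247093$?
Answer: $\frac{1097214618904463}{1508238388588085} \approx 0.72748$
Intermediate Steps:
$u{\left(y \right)} = -4 - \frac{1124}{y}$
$D = -241285$ ($D = 247093 - 488378 = -241285$)
$- \frac{3033553}{-4170019} + \frac{u{\left(-1499 \right)}}{D} = - \frac{3033553}{-4170019} + \frac{-4 - \frac{1124}{-1499}}{-241285} = \left(-3033553\right) \left(- \frac{1}{4170019}\right) + \left(-4 - - \frac{1124}{1499}\right) \left(- \frac{1}{241285}\right) = \frac{3033553}{4170019} + \left(-4 + \frac{1124}{1499}\right) \left(- \frac{1}{241285}\right) = \frac{3033553}{4170019} - - \frac{4872}{361686215} = \frac{3033553}{4170019} + \frac{4872}{361686215} = \frac{1097214618904463}{1508238388588085}$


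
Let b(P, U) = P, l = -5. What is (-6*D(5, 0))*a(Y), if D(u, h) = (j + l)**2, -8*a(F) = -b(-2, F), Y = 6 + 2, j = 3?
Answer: 6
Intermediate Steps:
Y = 8
a(F) = -1/4 (a(F) = -(-1)*(-2)/8 = -1/8*2 = -1/4)
D(u, h) = 4 (D(u, h) = (3 - 5)**2 = (-2)**2 = 4)
(-6*D(5, 0))*a(Y) = -6*4*(-1/4) = -24*(-1/4) = 6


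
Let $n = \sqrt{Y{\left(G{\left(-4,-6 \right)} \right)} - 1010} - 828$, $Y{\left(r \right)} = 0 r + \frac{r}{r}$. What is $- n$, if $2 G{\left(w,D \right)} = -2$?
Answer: $828 - i \sqrt{1009} \approx 828.0 - 31.765 i$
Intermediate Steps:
$G{\left(w,D \right)} = -1$ ($G{\left(w,D \right)} = \frac{1}{2} \left(-2\right) = -1$)
$Y{\left(r \right)} = 1$ ($Y{\left(r \right)} = 0 + 1 = 1$)
$n = -828 + i \sqrt{1009}$ ($n = \sqrt{1 - 1010} - 828 = \sqrt{-1009} - 828 = i \sqrt{1009} - 828 = -828 + i \sqrt{1009} \approx -828.0 + 31.765 i$)
$- n = - (-828 + i \sqrt{1009}) = 828 - i \sqrt{1009}$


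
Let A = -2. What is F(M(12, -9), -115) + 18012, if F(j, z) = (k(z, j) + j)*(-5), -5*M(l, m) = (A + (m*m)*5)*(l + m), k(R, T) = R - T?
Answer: 18587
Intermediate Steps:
M(l, m) = -(-2 + 5*m**2)*(l + m)/5 (M(l, m) = -(-2 + (m*m)*5)*(l + m)/5 = -(-2 + m**2*5)*(l + m)/5 = -(-2 + 5*m**2)*(l + m)/5)
F(j, z) = -5*z (F(j, z) = ((z - j) + j)*(-5) = z*(-5) = -5*z)
F(M(12, -9), -115) + 18012 = -5*(-115) + 18012 = 575 + 18012 = 18587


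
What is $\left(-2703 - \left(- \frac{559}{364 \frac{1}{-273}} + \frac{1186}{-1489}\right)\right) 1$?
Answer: $- \frac{18591377}{5956} \approx -3121.5$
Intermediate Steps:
$\left(-2703 - \left(- \frac{559}{364 \frac{1}{-273}} + \frac{1186}{-1489}\right)\right) 1 = \left(-2703 - \left(- \frac{559}{364 \left(- \frac{1}{273}\right)} + 1186 \left(- \frac{1}{1489}\right)\right)\right) 1 = \left(-2703 - \left(- \frac{559}{- \frac{4}{3}} - \frac{1186}{1489}\right)\right) 1 = \left(-2703 - \left(\left(-559\right) \left(- \frac{3}{4}\right) - \frac{1186}{1489}\right)\right) 1 = \left(-2703 - \left(\frac{1677}{4} - \frac{1186}{1489}\right)\right) 1 = \left(-2703 - \frac{2492309}{5956}\right) 1 = \left(- \frac{18591377}{5956}\right) 1 = - \frac{18591377}{5956}$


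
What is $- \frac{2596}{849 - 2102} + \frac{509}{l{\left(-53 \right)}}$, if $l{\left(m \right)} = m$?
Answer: $- \frac{500189}{66409} \approx -7.5319$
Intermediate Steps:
$- \frac{2596}{849 - 2102} + \frac{509}{l{\left(-53 \right)}} = - \frac{2596}{849 - 2102} + \frac{509}{-53} = - \frac{2596}{-1253} + 509 \left(- \frac{1}{53}\right) = \left(-2596\right) \left(- \frac{1}{1253}\right) - \frac{509}{53} = \frac{2596}{1253} - \frac{509}{53} = - \frac{500189}{66409}$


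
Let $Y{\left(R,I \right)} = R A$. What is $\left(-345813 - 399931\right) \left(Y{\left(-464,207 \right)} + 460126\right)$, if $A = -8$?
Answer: $-345904405472$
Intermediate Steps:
$Y{\left(R,I \right)} = - 8 R$ ($Y{\left(R,I \right)} = R \left(-8\right) = - 8 R$)
$\left(-345813 - 399931\right) \left(Y{\left(-464,207 \right)} + 460126\right) = \left(-345813 - 399931\right) \left(\left(-8\right) \left(-464\right) + 460126\right) = - 745744 \left(3712 + 460126\right) = \left(-745744\right) 463838 = -345904405472$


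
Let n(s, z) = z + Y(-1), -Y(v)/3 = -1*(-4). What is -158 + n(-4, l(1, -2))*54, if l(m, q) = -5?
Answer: -1076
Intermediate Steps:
Y(v) = -12 (Y(v) = -(-3)*(-4) = -3*4 = -12)
n(s, z) = -12 + z (n(s, z) = z - 12 = -12 + z)
-158 + n(-4, l(1, -2))*54 = -158 + (-12 - 5)*54 = -158 - 17*54 = -158 - 918 = -1076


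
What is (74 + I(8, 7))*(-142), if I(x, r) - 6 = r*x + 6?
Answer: -20164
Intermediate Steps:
I(x, r) = 12 + r*x (I(x, r) = 6 + (r*x + 6) = 6 + (6 + r*x) = 12 + r*x)
(74 + I(8, 7))*(-142) = (74 + (12 + 7*8))*(-142) = (74 + (12 + 56))*(-142) = (74 + 68)*(-142) = 142*(-142) = -20164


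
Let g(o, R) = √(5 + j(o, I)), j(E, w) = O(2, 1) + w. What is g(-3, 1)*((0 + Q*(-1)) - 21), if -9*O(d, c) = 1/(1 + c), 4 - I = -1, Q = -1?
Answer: -10*√358/3 ≈ -63.070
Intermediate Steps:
I = 5 (I = 4 - 1*(-1) = 4 + 1 = 5)
O(d, c) = -1/(9*(1 + c))
j(E, w) = -1/18 + w (j(E, w) = -1/(9 + 9*1) + w = -1/(9 + 9) + w = -1/18 + w)
g(o, R) = √358/6 (g(o, R) = √(5 + (-1/18 + 5)) = √(5 + 89/18) = √(179/18) = √358/6)
g(-3, 1)*((0 + Q*(-1)) - 21) = (√358/6)*((0 - 1*(-1)) - 21) = (√358/6)*((0 + 1) - 21) = (√358/6)*(1 - 21) = (√358/6)*(-20) = -10*√358/3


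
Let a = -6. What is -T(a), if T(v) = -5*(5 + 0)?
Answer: 25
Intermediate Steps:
T(v) = -25 (T(v) = -5*5 = -25)
-T(a) = -1*(-25) = 25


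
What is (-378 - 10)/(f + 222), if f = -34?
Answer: -97/47 ≈ -2.0638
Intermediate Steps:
(-378 - 10)/(f + 222) = (-378 - 10)/(-34 + 222) = -388/188 = -388*1/188 = -97/47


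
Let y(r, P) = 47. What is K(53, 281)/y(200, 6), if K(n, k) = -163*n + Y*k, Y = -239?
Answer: -75798/47 ≈ -1612.7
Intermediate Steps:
K(n, k) = -239*k - 163*n (K(n, k) = -163*n - 239*k = -239*k - 163*n)
K(53, 281)/y(200, 6) = (-239*281 - 163*53)/47 = (-67159 - 8639)*(1/47) = -75798*1/47 = -75798/47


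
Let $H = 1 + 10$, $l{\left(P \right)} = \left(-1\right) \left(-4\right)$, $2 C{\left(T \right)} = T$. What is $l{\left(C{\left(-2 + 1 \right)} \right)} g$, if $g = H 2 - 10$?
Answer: $48$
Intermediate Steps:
$C{\left(T \right)} = \frac{T}{2}$
$l{\left(P \right)} = 4$
$H = 11$
$g = 12$ ($g = 11 \cdot 2 - 10 = 22 - 10 = 12$)
$l{\left(C{\left(-2 + 1 \right)} \right)} g = 4 \cdot 12 = 48$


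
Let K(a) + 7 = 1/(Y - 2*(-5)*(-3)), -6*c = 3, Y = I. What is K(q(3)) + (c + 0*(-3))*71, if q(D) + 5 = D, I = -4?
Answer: -723/17 ≈ -42.529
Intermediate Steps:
Y = -4
q(D) = -5 + D
c = -1/2 (c = -1/6*3 = -1/2 ≈ -0.50000)
K(a) = -239/34 (K(a) = -7 + 1/(-4 - 2*(-5)*(-3)) = -7 + 1/(-4 + 10*(-3)) = -7 + 1/(-4 - 30) = -7 + 1/(-34) = -7 - 1/34 = -239/34)
K(q(3)) + (c + 0*(-3))*71 = -239/34 + (-1/2 + 0*(-3))*71 = -239/34 + (-1/2 + 0)*71 = -239/34 - 1/2*71 = -239/34 - 71/2 = -723/17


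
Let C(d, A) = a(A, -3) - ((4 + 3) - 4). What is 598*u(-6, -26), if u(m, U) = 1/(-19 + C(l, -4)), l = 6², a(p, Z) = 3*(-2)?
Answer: -299/14 ≈ -21.357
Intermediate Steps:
a(p, Z) = -6
l = 36
C(d, A) = -9 (C(d, A) = -6 - ((4 + 3) - 4) = -6 - (7 - 4) = -6 - 1*3 = -6 - 3 = -9)
u(m, U) = -1/28 (u(m, U) = 1/(-19 - 9) = 1/(-28) = -1/28)
598*u(-6, -26) = 598*(-1/28) = -299/14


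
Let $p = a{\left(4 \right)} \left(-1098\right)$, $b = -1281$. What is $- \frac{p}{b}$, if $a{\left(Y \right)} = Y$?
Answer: $- \frac{24}{7} \approx -3.4286$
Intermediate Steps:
$p = -4392$ ($p = 4 \left(-1098\right) = -4392$)
$- \frac{p}{b} = - \frac{-4392}{-1281} = - \frac{\left(-4392\right) \left(-1\right)}{1281} = \left(-1\right) \frac{24}{7} = - \frac{24}{7}$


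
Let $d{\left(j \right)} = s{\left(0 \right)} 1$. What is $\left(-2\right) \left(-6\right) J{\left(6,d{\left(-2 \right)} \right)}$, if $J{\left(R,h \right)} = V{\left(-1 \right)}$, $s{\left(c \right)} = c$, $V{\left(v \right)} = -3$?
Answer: $-36$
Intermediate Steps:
$d{\left(j \right)} = 0$ ($d{\left(j \right)} = 0 \cdot 1 = 0$)
$J{\left(R,h \right)} = -3$
$\left(-2\right) \left(-6\right) J{\left(6,d{\left(-2 \right)} \right)} = \left(-2\right) \left(-6\right) \left(-3\right) = 12 \left(-3\right) = -36$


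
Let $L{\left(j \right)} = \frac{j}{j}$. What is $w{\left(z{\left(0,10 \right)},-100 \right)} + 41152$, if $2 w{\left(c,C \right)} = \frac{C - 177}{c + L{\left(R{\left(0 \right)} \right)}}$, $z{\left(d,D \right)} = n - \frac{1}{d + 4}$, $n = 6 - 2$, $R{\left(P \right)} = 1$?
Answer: $\frac{781334}{19} \approx 41123.0$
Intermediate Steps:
$n = 4$ ($n = 6 - 2 = 4$)
$L{\left(j \right)} = 1$
$z{\left(d,D \right)} = 4 - \frac{1}{4 + d}$ ($z{\left(d,D \right)} = 4 - \frac{1}{d + 4} = 4 - \frac{1}{4 + d}$)
$w{\left(c,C \right)} = \frac{-177 + C}{2 \left(1 + c\right)}$ ($w{\left(c,C \right)} = \frac{\left(C - 177\right) \frac{1}{c + 1}}{2} = \frac{\left(-177 + C\right) \frac{1}{1 + c}}{2} = \frac{\frac{1}{1 + c} \left(-177 + C\right)}{2} = \frac{-177 + C}{2 \left(1 + c\right)}$)
$w{\left(z{\left(0,10 \right)},-100 \right)} + 41152 = \frac{-177 - 100}{2 \left(1 + \frac{15 + 4 \cdot 0}{4 + 0}\right)} + 41152 = \frac{1}{2} \frac{1}{1 + \frac{15 + 0}{4}} \left(-277\right) + 41152 = \frac{1}{2} \frac{1}{1 + \frac{1}{4} \cdot 15} \left(-277\right) + 41152 = \frac{1}{2} \frac{1}{1 + \frac{15}{4}} \left(-277\right) + 41152 = \frac{1}{2} \frac{1}{\frac{19}{4}} \left(-277\right) + 41152 = \frac{1}{2} \cdot \frac{4}{19} \left(-277\right) + 41152 = - \frac{554}{19} + 41152 = \frac{781334}{19}$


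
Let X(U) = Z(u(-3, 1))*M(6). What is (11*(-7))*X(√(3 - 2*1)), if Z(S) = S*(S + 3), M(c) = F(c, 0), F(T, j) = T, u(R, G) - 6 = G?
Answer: -32340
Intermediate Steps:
u(R, G) = 6 + G
M(c) = c
Z(S) = S*(3 + S)
X(U) = 420 (X(U) = ((6 + 1)*(3 + (6 + 1)))*6 = (7*(3 + 7))*6 = (7*10)*6 = 70*6 = 420)
(11*(-7))*X(√(3 - 2*1)) = (11*(-7))*420 = -77*420 = -32340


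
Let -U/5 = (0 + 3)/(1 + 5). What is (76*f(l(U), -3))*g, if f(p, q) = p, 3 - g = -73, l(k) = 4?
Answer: 23104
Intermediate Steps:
U = -5/2 (U = -5*(0 + 3)/(1 + 5) = -15/6 = -5*1/2 = -5/2 ≈ -2.5000)
g = 76 (g = 3 - 1*(-73) = 3 + 73 = 76)
(76*f(l(U), -3))*g = (76*4)*76 = 304*76 = 23104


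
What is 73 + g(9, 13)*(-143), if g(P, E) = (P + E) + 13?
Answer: -4932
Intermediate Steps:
g(P, E) = 13 + E + P (g(P, E) = (E + P) + 13 = 13 + E + P)
73 + g(9, 13)*(-143) = 73 + (13 + 13 + 9)*(-143) = 73 + 35*(-143) = 73 - 5005 = -4932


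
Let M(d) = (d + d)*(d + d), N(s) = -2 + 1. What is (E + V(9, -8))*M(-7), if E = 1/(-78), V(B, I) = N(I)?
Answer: -7742/39 ≈ -198.51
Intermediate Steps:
N(s) = -1
V(B, I) = -1
M(d) = 4*d² (M(d) = (2*d)*(2*d) = 4*d²)
E = -1/78 ≈ -0.012821
(E + V(9, -8))*M(-7) = (-1/78 - 1)*(4*(-7)²) = -158*49/39 = -79/78*196 = -7742/39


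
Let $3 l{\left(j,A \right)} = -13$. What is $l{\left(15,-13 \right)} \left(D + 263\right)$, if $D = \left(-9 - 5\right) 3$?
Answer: $- \frac{2873}{3} \approx -957.67$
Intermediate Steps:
$D = -42$ ($D = \left(-14\right) 3 = -42$)
$l{\left(j,A \right)} = - \frac{13}{3}$ ($l{\left(j,A \right)} = \frac{1}{3} \left(-13\right) = - \frac{13}{3}$)
$l{\left(15,-13 \right)} \left(D + 263\right) = - \frac{13 \left(-42 + 263\right)}{3} = \left(- \frac{13}{3}\right) 221 = - \frac{2873}{3}$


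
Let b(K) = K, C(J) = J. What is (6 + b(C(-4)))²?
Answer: 4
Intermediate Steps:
(6 + b(C(-4)))² = (6 - 4)² = 2² = 4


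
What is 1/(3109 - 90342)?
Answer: -1/87233 ≈ -1.1464e-5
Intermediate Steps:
1/(3109 - 90342) = 1/(-87233) = -1/87233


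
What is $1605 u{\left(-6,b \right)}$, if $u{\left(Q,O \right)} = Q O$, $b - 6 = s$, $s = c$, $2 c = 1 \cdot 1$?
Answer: $-62595$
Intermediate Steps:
$c = \frac{1}{2}$ ($c = \frac{1 \cdot 1}{2} = \frac{1}{2} \cdot 1 = \frac{1}{2} \approx 0.5$)
$s = \frac{1}{2} \approx 0.5$
$b = \frac{13}{2}$ ($b = 6 + \frac{1}{2} = \frac{13}{2} \approx 6.5$)
$u{\left(Q,O \right)} = O Q$
$1605 u{\left(-6,b \right)} = 1605 \cdot \frac{13}{2} \left(-6\right) = 1605 \left(-39\right) = -62595$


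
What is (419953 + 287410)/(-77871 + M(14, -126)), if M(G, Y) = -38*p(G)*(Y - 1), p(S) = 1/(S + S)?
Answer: -9903082/1087781 ≈ -9.1039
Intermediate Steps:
p(S) = 1/(2*S)
M(G, Y) = -19*(-1 + Y)/G (M(G, Y) = -38*1/(2*G)*(Y - 1) = -38*1/(2*G)*(-1 + Y) = -19*(-1 + Y)/G)
(419953 + 287410)/(-77871 + M(14, -126)) = (419953 + 287410)/(-77871 + 19*(1 - 1*(-126))/14) = 707363/(-77871 + 19*(1/14)*(1 + 126)) = 707363/(-77871 + 19*(1/14)*127) = 707363/(-77871 + 2413/14) = 707363/(-1087781/14) = 707363*(-14/1087781) = -9903082/1087781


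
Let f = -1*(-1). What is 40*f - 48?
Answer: -8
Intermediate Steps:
f = 1
40*f - 48 = 40*1 - 48 = 40 - 48 = -8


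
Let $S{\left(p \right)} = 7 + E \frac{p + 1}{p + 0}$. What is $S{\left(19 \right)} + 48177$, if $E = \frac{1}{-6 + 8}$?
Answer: $\frac{915506}{19} \approx 48185.0$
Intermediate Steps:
$E = \frac{1}{2} \approx 0.5$
$S{\left(p \right)} = 7 + \frac{1 + p}{2 p}$ ($S{\left(p \right)} = 7 + \frac{\left(p + 1\right) \frac{1}{p + 0}}{2} = 7 + \frac{\left(1 + p\right) \frac{1}{p}}{2} = 7 + \frac{\frac{1}{p} \left(1 + p\right)}{2} = 7 + \frac{1 + p}{2 p}$)
$S{\left(19 \right)} + 48177 = \frac{1 + 15 \cdot 19}{2 \cdot 19} + 48177 = \frac{1}{2} \cdot \frac{1}{19} \left(1 + 285\right) + 48177 = \frac{1}{2} \cdot \frac{1}{19} \cdot 286 + 48177 = \frac{143}{19} + 48177 = \frac{915506}{19}$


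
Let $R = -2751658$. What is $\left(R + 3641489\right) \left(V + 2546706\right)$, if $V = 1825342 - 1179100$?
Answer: $2841184111788$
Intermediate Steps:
$V = 646242$
$\left(R + 3641489\right) \left(V + 2546706\right) = \left(-2751658 + 3641489\right) \left(646242 + 2546706\right) = 889831 \cdot 3192948 = 2841184111788$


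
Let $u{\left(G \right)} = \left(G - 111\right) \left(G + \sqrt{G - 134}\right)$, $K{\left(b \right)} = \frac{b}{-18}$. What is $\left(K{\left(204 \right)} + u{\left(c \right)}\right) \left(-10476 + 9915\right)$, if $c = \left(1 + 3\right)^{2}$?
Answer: $859078 + 53295 i \sqrt{118} \approx 8.5908 \cdot 10^{5} + 5.7893 \cdot 10^{5} i$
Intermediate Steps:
$c = 16$ ($c = 4^{2} = 16$)
$K{\left(b \right)} = - \frac{b}{18}$ ($K{\left(b \right)} = b \left(- \frac{1}{18}\right) = - \frac{b}{18}$)
$u{\left(G \right)} = \left(-111 + G\right) \left(G + \sqrt{-134 + G}\right)$
$\left(K{\left(204 \right)} + u{\left(c \right)}\right) \left(-10476 + 9915\right) = \left(\left(- \frac{1}{18}\right) 204 + \left(16^{2} - 1776 - 111 \sqrt{-134 + 16} + 16 \sqrt{-134 + 16}\right)\right) \left(-10476 + 9915\right) = \left(- \frac{34}{3} + \left(256 - 1776 - 111 \sqrt{-118} + 16 \sqrt{-118}\right)\right) \left(-561\right) = \left(- \frac{34}{3} + \left(256 - 1776 - 111 i \sqrt{118} + 16 i \sqrt{118}\right)\right) \left(-561\right) = \left(- \frac{34}{3} - \left(1520 + 95 i \sqrt{118}\right)\right) \left(-561\right) = \left(- \frac{4594}{3} - 95 i \sqrt{118}\right) \left(-561\right) = 859078 + 53295 i \sqrt{118}$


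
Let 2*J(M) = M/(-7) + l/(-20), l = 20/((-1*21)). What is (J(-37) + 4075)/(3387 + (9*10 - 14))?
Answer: 12233/10389 ≈ 1.1775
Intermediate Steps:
l = -20/21 (l = 20/(-21) = 20*(-1/21) = -20/21 ≈ -0.95238)
J(M) = 1/42 - M/14 (J(M) = (M/(-7) - 20/21/(-20))/2 = (M*(-⅐) - 20/21*(-1/20))/2 = (-M/7 + 1/21)/2 = (1/21 - M/7)/2 = 1/42 - M/14)
(J(-37) + 4075)/(3387 + (9*10 - 14)) = ((1/42 - 1/14*(-37)) + 4075)/(3387 + (9*10 - 14)) = ((1/42 + 37/14) + 4075)/(3387 + (90 - 14)) = (8/3 + 4075)/(3387 + 76) = (12233/3)/3463 = (12233/3)*(1/3463) = 12233/10389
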